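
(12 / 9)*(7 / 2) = 14 / 3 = 4.67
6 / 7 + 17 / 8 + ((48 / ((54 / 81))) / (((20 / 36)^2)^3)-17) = 2130504487 / 875000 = 2434.86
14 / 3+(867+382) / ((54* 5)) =2509 / 270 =9.29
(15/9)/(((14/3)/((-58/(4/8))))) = -290/7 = -41.43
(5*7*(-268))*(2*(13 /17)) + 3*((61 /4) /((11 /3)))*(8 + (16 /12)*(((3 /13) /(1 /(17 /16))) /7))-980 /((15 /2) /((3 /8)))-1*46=-3904511563 /272272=-14340.48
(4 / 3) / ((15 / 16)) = 64 / 45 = 1.42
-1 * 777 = -777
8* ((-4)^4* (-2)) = -4096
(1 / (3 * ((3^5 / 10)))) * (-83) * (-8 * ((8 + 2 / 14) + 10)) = 843280 / 5103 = 165.25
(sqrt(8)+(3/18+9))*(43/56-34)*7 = -2790.36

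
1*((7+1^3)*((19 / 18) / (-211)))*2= -152 / 1899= -0.08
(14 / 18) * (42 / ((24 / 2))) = 49 / 18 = 2.72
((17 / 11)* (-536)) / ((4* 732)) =-1139 / 4026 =-0.28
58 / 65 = 0.89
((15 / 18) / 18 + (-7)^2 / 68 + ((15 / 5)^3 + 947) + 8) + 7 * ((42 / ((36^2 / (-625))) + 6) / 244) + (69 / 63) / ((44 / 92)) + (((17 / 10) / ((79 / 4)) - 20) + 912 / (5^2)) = 45473251488391 / 45418111200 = 1001.21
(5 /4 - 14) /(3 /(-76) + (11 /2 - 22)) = 323 /419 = 0.77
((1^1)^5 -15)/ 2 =-7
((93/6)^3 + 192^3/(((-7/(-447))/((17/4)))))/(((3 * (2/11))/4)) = 1183269453971/84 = 14086541118.70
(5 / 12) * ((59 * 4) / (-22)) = -295 / 66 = -4.47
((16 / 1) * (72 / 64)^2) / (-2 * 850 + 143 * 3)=-81 / 5084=-0.02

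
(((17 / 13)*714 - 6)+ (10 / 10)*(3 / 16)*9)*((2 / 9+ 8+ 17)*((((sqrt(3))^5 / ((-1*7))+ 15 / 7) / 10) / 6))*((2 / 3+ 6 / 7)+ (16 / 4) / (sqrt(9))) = 24378665 / 10192 - 14627199*sqrt(3) / 10192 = -93.84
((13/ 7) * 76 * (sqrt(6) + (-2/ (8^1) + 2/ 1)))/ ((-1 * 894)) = -494 * sqrt(6)/ 3129 - 247/ 894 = -0.66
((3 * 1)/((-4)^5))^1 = -3/1024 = -0.00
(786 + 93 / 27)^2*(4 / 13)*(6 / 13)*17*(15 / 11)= 2051706.23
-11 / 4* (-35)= 385 / 4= 96.25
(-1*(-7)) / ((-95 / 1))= -7 / 95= -0.07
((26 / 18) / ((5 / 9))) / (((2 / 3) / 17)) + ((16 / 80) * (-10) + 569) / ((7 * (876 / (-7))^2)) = 28267221 / 426320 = 66.31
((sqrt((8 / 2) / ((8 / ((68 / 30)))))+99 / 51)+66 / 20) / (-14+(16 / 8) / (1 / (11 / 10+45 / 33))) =-9801 / 16966-11 * sqrt(255) / 1497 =-0.70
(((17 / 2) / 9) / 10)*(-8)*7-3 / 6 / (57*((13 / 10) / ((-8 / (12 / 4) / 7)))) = -411302 / 77805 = -5.29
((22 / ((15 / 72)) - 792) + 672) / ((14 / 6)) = -216 / 35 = -6.17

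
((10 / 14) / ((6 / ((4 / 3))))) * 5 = 50 / 63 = 0.79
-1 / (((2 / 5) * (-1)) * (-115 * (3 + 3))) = -1 / 276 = -0.00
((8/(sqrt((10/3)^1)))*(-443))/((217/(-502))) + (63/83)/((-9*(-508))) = 7/42164 + 889544*sqrt(30)/1085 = 4490.54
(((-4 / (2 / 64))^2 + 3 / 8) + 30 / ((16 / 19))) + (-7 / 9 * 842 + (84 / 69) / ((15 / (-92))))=709094 / 45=15757.64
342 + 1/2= 685/2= 342.50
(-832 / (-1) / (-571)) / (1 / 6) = -4992 / 571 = -8.74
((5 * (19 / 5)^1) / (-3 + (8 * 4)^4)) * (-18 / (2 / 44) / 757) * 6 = -45144 / 793769761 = -0.00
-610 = -610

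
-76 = -76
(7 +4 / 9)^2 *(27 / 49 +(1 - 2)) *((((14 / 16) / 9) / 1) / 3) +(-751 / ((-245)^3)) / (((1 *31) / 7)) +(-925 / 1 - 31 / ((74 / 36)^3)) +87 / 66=-294607215130967614241 / 317445034823878500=-928.06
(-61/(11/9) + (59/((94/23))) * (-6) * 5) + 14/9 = -2240134/4653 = -481.44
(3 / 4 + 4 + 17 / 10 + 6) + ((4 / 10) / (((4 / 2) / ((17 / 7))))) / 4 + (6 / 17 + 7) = 2371 / 119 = 19.92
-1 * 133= -133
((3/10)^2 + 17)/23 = 1709/2300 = 0.74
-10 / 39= -0.26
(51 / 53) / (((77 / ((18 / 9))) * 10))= 0.00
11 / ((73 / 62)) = 682 / 73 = 9.34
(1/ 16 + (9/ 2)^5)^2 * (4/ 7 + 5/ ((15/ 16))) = 108097638631/ 5376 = 20107447.66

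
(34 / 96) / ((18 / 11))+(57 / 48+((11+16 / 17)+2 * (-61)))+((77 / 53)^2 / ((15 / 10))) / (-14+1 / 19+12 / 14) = -108.76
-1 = -1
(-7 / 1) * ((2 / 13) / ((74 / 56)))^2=-21952 / 231361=-0.09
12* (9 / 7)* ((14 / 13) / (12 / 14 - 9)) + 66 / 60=-2323 / 2470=-0.94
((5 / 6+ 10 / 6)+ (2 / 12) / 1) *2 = 16 / 3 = 5.33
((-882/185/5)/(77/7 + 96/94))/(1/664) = -27525456/522625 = -52.67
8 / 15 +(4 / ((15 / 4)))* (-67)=-1064 / 15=-70.93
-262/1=-262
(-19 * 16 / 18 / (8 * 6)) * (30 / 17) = -95 / 153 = -0.62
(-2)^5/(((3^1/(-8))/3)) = 256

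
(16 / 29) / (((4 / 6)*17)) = 24 / 493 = 0.05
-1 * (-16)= 16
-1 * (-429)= 429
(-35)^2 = 1225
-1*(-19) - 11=8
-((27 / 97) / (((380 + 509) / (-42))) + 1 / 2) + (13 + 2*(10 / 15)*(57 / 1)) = 2180787 / 24638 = 88.51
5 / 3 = 1.67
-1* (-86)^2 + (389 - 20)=-7027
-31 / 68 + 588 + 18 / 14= 280283 / 476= 588.83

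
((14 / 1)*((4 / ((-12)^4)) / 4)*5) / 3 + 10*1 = 311075 / 31104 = 10.00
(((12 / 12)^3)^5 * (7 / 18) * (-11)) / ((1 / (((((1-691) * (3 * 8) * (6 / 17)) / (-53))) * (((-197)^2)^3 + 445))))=-24844322600701332960 / 901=-27574164928636329.59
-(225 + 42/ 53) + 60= -8787/ 53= -165.79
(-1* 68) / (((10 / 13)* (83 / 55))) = -4862 / 83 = -58.58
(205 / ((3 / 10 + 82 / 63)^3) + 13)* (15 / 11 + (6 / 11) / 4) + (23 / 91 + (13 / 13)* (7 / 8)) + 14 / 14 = 72149473933105 / 747833434712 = 96.48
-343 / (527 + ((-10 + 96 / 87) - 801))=1421 / 1172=1.21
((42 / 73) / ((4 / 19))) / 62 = 399 / 9052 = 0.04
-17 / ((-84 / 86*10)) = 731 / 420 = 1.74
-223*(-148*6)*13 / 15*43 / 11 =36898472 / 55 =670881.31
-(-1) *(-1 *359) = -359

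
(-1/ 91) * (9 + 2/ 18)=-82/ 819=-0.10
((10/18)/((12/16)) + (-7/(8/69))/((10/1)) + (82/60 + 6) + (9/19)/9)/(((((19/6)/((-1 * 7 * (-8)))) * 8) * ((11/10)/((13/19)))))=720629/246924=2.92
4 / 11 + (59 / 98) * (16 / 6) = 1.97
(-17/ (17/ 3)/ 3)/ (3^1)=-1/ 3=-0.33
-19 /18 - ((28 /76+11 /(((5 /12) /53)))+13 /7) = -16787699 /11970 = -1402.48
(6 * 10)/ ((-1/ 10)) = -600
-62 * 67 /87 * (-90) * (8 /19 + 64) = 152534880 /551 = 276832.81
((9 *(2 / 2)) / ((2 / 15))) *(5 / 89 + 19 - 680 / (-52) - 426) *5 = -153800100 / 1157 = -132930.08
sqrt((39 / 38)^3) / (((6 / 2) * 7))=13 * sqrt(1482) / 10108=0.05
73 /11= 6.64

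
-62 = -62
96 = 96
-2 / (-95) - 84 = -7978 / 95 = -83.98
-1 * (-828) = 828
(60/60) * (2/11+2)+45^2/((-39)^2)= 6531/1859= 3.51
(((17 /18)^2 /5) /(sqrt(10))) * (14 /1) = 2023 * sqrt(10) /8100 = 0.79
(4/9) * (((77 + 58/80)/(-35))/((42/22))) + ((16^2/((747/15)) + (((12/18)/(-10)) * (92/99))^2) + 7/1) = 208564320187/17937300150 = 11.63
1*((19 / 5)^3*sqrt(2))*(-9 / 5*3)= -185193*sqrt(2) / 625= -419.04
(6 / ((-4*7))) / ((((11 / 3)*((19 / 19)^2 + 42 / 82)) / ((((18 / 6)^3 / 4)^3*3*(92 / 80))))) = -501148863 / 12221440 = -41.01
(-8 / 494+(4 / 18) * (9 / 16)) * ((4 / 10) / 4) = 43 / 3952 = 0.01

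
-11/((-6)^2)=-11/36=-0.31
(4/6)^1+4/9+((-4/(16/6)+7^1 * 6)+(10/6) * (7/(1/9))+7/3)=2681/18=148.94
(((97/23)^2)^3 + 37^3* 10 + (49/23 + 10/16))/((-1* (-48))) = 606543990106693/56845781376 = 10669.99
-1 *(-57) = 57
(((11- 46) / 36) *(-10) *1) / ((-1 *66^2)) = -0.00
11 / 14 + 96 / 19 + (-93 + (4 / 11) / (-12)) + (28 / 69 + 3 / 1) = -83.79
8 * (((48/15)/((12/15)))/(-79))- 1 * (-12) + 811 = 64985/79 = 822.59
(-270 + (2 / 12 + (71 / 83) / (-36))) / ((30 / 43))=-34672319 / 89640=-386.80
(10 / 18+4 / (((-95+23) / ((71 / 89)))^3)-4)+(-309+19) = -19303382559383 / 65782067328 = -293.44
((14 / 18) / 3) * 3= 0.78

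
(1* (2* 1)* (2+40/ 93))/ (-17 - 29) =-226/ 2139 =-0.11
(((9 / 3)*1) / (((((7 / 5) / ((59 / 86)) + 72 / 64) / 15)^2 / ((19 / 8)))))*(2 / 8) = 2232191250 / 55815841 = 39.99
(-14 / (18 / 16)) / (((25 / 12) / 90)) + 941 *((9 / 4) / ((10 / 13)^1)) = 88593 / 40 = 2214.82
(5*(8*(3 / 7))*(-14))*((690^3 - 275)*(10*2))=-1576841880000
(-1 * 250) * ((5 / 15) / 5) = -50 / 3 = -16.67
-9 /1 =-9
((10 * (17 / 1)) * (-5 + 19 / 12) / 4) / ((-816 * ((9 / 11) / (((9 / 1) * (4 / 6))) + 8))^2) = -24805 / 7529891328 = -0.00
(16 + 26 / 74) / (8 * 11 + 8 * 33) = 55 / 1184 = 0.05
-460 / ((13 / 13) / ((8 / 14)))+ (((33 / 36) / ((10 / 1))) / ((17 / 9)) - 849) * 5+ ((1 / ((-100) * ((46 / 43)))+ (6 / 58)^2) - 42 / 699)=-120878522794269 / 26816168050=-4507.67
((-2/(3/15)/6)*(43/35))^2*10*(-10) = -184900/441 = -419.27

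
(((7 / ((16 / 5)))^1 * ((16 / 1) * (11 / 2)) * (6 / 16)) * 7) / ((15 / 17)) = 9163 / 16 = 572.69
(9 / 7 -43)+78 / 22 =-2939 / 77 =-38.17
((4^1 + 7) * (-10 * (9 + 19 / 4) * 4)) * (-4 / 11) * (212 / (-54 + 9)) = -10364.44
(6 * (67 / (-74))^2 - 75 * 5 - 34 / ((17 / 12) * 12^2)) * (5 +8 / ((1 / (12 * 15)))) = -2197280005 / 4107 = -535008.52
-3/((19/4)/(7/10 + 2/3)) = -82/95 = -0.86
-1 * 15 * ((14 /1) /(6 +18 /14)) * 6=-2940 /17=-172.94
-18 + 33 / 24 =-133 / 8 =-16.62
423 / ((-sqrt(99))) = -141 * sqrt(11) / 11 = -42.51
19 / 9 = 2.11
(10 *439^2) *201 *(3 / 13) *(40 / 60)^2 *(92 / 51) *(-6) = -95034579520 / 221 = -430020721.81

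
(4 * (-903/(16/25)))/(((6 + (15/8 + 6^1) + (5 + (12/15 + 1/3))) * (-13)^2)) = -96750/57967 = -1.67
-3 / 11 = -0.27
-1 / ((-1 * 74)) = 1 / 74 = 0.01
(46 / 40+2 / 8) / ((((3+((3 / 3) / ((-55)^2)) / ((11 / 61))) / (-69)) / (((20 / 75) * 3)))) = -1285746 / 49943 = -25.74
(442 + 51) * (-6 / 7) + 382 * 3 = 5064 / 7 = 723.43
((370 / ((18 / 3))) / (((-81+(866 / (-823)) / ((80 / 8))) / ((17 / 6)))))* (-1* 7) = 90591725 / 6007464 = 15.08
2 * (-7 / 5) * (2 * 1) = -28 / 5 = -5.60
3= 3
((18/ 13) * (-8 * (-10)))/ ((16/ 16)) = 1440/ 13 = 110.77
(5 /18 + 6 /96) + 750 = 108049 /144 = 750.34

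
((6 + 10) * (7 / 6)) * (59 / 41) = 3304 / 123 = 26.86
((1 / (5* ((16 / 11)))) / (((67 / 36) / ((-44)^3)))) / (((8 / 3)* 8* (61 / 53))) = -20951271 / 81740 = -256.32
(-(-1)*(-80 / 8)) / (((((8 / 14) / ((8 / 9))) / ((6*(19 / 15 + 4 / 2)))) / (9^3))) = -222264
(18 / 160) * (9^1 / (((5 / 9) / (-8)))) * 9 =-6561 / 50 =-131.22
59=59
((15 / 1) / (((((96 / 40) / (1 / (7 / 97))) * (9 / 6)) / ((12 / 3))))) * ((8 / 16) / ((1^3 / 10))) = 24250 / 21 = 1154.76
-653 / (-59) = 653 / 59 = 11.07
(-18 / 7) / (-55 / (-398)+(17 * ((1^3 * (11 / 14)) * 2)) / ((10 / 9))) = -17910 / 168421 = -0.11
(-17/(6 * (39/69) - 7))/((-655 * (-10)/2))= 391/271825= 0.00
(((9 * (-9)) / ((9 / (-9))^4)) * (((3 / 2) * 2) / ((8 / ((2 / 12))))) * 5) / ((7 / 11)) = -4455 / 112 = -39.78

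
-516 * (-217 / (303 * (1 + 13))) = 2666 / 101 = 26.40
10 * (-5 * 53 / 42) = -1325 / 21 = -63.10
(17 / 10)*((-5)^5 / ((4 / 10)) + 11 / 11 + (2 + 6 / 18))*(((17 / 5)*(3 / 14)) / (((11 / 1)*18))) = -2708219 / 55440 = -48.85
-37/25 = -1.48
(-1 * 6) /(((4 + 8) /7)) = -7 /2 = -3.50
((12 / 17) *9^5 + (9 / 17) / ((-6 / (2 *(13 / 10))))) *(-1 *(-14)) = 583539.85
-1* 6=-6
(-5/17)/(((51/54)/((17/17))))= -90/289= -0.31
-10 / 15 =-2 / 3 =-0.67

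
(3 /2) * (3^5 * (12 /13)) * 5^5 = 1051442.31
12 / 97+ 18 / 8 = 2.37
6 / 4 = 3 / 2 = 1.50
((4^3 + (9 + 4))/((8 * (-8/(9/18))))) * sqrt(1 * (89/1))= -77 * sqrt(89)/128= -5.68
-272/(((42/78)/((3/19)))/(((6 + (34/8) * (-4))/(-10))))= -58344/665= -87.74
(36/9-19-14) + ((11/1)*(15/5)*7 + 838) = 1040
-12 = -12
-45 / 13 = -3.46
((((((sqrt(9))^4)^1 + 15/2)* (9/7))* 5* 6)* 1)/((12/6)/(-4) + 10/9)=430110/77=5585.84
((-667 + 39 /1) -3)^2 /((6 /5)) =1990805 /6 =331800.83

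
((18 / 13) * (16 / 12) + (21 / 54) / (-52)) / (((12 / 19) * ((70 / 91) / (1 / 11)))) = 32699 / 95040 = 0.34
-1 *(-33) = 33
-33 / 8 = -4.12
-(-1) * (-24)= -24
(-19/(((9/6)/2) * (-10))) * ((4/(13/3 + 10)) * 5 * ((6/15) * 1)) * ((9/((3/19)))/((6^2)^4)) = 361/7523280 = 0.00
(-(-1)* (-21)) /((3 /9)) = -63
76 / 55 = 1.38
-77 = -77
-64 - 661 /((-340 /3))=-58.17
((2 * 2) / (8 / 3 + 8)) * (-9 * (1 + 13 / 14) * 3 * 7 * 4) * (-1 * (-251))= -548937 / 4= -137234.25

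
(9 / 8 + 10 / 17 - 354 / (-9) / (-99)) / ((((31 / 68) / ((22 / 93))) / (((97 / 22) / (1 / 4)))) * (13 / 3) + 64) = 10311682 / 505217493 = 0.02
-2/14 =-1/7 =-0.14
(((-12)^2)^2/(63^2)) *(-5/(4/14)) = -640/7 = -91.43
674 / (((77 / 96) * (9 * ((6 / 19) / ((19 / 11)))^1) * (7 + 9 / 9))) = 486628 / 7623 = 63.84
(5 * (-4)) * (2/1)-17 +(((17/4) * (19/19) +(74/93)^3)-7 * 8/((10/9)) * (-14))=10510593829/16087140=653.35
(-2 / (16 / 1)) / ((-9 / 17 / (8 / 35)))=17 / 315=0.05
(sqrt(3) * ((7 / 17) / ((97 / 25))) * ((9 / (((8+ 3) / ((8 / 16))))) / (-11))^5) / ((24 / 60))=-51667875 * sqrt(3) / 2737332042691136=-0.00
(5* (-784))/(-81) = 3920/81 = 48.40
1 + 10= 11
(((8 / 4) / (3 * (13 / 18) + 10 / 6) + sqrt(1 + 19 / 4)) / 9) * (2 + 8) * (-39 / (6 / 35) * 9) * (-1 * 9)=245700 / 23 + 20475 * sqrt(23) / 2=59779.93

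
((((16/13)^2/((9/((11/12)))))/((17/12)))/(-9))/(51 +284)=-2816/77958855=-0.00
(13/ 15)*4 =52/ 15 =3.47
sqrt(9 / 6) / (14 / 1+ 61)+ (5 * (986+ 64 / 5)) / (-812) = -2497 / 406+ sqrt(6) / 150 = -6.13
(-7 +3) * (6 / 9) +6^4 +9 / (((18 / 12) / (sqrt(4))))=3916 / 3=1305.33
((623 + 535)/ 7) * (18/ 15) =6948/ 35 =198.51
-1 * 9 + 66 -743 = -686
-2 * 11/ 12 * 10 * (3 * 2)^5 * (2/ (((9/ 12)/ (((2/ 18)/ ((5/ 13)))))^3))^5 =-619074330018002266470326730752/ 222613503278630288104248046875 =-2.78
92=92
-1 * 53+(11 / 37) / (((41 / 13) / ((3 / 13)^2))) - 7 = -1183161 / 19721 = -59.99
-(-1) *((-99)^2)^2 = 96059601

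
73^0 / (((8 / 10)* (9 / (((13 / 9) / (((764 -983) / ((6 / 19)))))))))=-65 / 224694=-0.00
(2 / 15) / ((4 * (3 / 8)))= 4 / 45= 0.09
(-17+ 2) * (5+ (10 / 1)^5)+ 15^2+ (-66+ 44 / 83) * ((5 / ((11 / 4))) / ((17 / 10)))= -2116387150 / 1411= -1499920.02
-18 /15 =-6 /5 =-1.20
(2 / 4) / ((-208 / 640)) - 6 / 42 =-153 / 91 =-1.68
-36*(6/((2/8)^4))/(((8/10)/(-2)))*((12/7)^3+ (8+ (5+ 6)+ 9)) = 1566535680/343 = 4567159.42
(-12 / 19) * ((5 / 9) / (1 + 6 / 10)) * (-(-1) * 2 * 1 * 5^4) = -15625 / 57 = -274.12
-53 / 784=-0.07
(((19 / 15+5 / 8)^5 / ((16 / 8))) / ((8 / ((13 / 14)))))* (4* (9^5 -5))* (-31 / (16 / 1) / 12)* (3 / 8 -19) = 534239974221844429669 / 535088332800000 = 998414.54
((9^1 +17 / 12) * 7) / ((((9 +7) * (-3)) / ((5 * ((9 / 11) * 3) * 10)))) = -65625 / 352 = -186.43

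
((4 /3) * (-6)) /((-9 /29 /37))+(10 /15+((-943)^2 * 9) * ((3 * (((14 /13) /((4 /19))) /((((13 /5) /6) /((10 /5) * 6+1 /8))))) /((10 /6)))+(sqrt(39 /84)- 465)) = sqrt(91) /14+25089710305823 /12168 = 2061942004.78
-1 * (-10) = 10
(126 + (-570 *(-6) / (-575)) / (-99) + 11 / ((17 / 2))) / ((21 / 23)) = 2738752 / 19635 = 139.48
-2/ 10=-0.20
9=9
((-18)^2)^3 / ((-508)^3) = -531441 / 2048383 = -0.26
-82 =-82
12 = 12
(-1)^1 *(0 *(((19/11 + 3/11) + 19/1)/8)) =0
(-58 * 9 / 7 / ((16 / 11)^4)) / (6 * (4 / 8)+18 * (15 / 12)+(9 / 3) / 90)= -57319515 / 87851008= -0.65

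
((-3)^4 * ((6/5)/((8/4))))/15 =3.24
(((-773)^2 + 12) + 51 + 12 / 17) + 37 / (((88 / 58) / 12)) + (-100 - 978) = 111602973 / 187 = 596807.34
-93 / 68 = -1.37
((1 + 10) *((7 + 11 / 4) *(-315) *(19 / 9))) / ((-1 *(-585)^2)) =1463 / 7020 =0.21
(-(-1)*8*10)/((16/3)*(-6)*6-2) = -40/97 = -0.41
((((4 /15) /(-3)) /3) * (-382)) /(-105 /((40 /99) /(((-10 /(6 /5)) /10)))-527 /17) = 24448 /400815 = 0.06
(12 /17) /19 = 12 /323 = 0.04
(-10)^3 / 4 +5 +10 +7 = -228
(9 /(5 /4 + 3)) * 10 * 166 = 59760 /17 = 3515.29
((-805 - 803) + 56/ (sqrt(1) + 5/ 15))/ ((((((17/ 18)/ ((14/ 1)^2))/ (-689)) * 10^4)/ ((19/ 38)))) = 237913767/ 21250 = 11195.94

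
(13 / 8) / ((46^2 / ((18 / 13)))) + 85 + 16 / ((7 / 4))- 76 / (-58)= 164008755 / 1718192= 95.45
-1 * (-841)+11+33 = 885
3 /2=1.50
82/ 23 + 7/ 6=653/ 138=4.73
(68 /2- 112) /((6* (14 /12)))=-78 /7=-11.14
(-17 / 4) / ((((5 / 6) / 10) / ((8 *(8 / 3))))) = -1088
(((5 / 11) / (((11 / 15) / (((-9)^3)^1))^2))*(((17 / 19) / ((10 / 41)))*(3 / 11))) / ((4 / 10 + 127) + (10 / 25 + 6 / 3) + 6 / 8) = 2500297044750 / 726325369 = 3442.39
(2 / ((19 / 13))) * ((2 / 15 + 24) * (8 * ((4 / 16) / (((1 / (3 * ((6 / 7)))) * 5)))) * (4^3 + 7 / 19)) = 138130512 / 63175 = 2186.47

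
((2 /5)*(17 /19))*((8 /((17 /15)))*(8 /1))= 384 /19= 20.21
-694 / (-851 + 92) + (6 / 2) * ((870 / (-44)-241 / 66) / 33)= -10145 / 8349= -1.22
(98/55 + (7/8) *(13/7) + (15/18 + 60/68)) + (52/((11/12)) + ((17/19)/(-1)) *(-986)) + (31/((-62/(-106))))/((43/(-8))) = 17127134053/18333480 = 934.20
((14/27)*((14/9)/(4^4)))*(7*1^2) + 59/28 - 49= -5102543/108864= -46.87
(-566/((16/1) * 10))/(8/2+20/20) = -283/400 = -0.71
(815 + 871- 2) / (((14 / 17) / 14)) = 28628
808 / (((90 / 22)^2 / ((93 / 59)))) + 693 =30629533 / 39825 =769.10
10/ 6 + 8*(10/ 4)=65/ 3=21.67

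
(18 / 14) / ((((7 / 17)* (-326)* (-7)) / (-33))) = -5049 / 111818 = -0.05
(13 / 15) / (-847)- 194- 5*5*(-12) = 1346717 / 12705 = 106.00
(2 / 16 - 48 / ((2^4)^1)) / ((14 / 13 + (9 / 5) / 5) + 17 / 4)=-7475 / 14786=-0.51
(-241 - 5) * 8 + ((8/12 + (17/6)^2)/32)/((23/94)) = -1966.89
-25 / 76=-0.33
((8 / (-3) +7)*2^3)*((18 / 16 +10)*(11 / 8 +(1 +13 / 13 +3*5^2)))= 241813 / 8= 30226.62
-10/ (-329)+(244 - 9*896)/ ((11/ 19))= -48882710/ 3619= -13507.24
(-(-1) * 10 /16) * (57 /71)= 285 /568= 0.50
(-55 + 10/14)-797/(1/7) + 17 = -39314/7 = -5616.29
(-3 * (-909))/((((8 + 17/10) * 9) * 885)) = 202/5723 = 0.04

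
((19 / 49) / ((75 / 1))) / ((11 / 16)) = 304 / 40425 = 0.01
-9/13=-0.69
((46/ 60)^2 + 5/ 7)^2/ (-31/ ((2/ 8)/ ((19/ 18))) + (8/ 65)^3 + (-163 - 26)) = -147834392173/ 27893806259760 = -0.01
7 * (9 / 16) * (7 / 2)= 441 / 32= 13.78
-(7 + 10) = -17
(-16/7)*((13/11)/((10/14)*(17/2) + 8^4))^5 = -456434940416/100605030277646751937056454599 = -0.00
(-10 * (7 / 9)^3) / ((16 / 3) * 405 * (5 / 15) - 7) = -3430 / 519777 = -0.01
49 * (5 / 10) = 49 / 2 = 24.50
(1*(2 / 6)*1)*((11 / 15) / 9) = 11 / 405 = 0.03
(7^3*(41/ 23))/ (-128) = -14063/ 2944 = -4.78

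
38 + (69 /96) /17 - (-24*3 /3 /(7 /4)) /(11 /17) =2481323 /41888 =59.24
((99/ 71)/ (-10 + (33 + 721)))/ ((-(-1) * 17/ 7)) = 231/ 299336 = 0.00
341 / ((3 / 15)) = 1705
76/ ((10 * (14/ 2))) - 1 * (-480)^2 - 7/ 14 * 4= -8064032/ 35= -230400.91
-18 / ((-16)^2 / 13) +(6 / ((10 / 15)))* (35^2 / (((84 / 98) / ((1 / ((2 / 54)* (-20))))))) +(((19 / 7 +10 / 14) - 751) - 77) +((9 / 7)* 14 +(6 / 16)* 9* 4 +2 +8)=-16260931 / 896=-18148.36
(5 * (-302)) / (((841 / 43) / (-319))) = 714230 / 29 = 24628.62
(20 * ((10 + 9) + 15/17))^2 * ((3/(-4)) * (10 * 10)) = -3427320000/289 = -11859238.75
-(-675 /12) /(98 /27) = 6075 /392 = 15.50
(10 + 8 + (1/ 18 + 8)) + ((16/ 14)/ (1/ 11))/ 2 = 4075/ 126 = 32.34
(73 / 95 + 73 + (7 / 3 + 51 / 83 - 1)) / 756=1791067 / 17883180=0.10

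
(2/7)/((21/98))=4/3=1.33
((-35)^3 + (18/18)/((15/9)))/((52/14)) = -750302/65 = -11543.11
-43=-43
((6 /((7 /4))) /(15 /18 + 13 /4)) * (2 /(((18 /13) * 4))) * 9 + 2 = 1622 /343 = 4.73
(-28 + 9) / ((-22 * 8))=0.11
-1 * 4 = -4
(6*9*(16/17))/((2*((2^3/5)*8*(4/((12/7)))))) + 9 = 4689/476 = 9.85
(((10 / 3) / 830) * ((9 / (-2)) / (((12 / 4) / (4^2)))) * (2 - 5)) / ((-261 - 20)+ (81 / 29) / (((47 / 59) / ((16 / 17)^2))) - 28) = -3151256 / 3333662879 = -0.00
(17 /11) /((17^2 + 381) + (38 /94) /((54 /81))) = 1598 /693407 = 0.00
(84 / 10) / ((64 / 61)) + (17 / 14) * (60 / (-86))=344781 / 48160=7.16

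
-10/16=-5/8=-0.62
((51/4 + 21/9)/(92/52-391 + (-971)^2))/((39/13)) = 2353/441067428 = 0.00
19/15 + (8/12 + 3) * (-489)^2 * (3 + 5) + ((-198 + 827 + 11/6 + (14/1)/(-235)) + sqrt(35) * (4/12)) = 7014850.01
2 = 2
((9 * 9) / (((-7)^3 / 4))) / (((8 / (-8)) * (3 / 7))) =108 / 49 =2.20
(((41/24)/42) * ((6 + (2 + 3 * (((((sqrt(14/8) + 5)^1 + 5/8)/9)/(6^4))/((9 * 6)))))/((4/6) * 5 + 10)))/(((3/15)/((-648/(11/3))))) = -5564807/258048 - 41 * sqrt(7)/6386688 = -21.57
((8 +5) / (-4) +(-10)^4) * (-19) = -759753 / 4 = -189938.25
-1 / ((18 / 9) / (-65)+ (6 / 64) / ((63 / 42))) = -1040 / 33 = -31.52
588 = 588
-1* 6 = -6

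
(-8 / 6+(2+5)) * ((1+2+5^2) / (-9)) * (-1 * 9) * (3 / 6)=238 / 3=79.33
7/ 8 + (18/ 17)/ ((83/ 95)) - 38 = -405387/ 11288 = -35.91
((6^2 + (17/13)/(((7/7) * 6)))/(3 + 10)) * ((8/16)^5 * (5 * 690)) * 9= 14619375/5408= 2703.29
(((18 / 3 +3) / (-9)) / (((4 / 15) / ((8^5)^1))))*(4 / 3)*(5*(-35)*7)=200704000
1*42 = 42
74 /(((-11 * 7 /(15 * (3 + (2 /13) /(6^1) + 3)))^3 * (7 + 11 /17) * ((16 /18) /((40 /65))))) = -1836693759375 /169507507169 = -10.84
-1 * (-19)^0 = -1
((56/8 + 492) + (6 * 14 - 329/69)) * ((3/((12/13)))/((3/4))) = 518674/207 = 2505.67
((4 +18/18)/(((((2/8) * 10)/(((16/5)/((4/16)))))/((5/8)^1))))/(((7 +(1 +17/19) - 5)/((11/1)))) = 1672/37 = 45.19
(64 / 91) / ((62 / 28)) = 128 / 403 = 0.32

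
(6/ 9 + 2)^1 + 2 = 14/ 3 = 4.67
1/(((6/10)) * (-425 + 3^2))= -5/1248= -0.00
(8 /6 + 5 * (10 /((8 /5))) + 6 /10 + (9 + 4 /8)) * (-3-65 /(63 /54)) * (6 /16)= -1052571 /1120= -939.80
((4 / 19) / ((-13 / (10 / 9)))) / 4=-0.00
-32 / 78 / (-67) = 16 / 2613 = 0.01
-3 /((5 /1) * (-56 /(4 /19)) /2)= 3 /665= 0.00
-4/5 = -0.80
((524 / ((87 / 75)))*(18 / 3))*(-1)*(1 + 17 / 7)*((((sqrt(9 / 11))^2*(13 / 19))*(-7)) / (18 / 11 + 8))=110354400 / 29203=3778.87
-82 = -82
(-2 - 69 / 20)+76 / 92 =-2127 / 460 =-4.62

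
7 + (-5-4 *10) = -38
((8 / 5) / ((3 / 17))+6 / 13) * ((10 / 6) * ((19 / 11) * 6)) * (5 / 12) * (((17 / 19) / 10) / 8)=15793 / 20592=0.77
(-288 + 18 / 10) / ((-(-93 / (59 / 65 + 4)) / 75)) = -456489 / 403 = -1132.73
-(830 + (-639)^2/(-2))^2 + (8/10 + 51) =-41343292178.45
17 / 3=5.67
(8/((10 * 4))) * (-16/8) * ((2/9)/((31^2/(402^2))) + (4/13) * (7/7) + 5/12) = -1142173/74958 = -15.24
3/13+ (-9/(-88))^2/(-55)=1276707/5536960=0.23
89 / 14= 6.36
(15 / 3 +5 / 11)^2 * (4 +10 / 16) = 16650 / 121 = 137.60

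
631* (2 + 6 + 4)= 7572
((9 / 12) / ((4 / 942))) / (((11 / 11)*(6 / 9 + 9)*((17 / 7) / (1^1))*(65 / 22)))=2.55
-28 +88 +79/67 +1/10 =41057/670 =61.28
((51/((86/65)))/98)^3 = 36429280875/598650818752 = 0.06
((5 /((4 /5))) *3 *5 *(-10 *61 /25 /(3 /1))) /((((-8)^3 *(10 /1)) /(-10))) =-1525 /1024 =-1.49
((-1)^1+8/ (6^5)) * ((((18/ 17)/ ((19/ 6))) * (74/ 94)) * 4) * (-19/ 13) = 143708/ 93483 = 1.54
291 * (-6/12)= -291/2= -145.50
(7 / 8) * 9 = 63 / 8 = 7.88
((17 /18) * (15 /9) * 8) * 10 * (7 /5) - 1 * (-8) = 4976 /27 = 184.30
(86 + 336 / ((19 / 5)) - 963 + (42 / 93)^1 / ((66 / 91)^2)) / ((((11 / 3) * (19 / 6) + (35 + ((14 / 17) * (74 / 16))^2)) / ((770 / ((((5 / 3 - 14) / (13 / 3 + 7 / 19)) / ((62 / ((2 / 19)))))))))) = 43829440831731520 / 19668862301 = 2228366.86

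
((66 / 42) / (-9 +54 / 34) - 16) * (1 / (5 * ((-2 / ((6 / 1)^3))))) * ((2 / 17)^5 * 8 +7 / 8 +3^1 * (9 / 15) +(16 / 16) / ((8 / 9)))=2314598834022 / 1739324825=1330.75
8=8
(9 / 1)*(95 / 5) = 171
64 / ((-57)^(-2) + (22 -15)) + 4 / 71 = 1856804 / 201853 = 9.20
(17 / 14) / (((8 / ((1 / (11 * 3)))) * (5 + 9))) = 17 / 51744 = 0.00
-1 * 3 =-3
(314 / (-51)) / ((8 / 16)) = -628 / 51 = -12.31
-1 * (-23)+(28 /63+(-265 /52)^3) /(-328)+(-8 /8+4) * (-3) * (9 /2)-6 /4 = -18.60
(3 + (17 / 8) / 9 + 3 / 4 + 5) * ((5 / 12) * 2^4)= 3235 / 54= 59.91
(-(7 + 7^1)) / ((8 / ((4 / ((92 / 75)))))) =-525 / 92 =-5.71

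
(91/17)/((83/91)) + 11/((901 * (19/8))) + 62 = 96440645/1420877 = 67.87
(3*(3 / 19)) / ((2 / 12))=54 / 19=2.84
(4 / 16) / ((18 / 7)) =7 / 72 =0.10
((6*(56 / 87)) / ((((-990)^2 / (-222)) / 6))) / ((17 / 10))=-8288 / 2684385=-0.00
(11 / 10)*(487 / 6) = 5357 / 60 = 89.28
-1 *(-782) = 782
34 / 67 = 0.51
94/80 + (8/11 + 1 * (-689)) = -302323/440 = -687.10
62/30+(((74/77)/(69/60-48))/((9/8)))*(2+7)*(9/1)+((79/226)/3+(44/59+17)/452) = 7171996409/9620347660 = 0.75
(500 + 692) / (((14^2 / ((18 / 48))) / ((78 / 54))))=1937 / 588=3.29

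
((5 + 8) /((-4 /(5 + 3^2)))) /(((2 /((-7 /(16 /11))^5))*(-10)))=-246317358287 /41943040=-5872.66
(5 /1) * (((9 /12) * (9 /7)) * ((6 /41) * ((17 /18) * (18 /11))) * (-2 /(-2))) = 6885 /6314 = 1.09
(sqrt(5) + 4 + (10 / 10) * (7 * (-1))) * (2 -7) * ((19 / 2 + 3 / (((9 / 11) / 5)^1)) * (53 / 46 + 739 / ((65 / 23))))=131146269 / 1196 -43715423 * sqrt(5) / 1196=27922.75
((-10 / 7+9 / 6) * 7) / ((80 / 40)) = 0.25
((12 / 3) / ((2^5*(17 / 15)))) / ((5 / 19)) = 0.42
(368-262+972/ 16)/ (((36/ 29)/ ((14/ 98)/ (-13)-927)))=-815868397/ 6552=-124522.04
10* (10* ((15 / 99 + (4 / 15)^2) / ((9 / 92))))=202768 / 891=227.57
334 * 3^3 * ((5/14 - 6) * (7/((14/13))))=-4630743/14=-330767.36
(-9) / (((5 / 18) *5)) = -162 / 25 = -6.48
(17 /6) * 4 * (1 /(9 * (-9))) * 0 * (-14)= 0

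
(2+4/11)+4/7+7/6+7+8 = 8825/462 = 19.10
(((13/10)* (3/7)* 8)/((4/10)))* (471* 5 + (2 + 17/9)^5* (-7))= -5943410980/137781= -43136.65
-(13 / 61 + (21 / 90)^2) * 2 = -0.54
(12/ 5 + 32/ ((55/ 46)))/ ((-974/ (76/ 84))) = -15238/ 562485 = -0.03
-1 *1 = -1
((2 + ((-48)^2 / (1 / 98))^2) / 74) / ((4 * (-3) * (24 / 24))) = -25491013633 / 444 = -57412192.87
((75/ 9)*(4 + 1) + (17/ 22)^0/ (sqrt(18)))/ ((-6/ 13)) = -1625/ 18 - 13*sqrt(2)/ 36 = -90.79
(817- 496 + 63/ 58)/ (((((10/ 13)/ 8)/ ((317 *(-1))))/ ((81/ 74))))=-6235736481/ 5365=-1162299.44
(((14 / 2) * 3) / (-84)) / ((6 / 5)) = -5 / 24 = -0.21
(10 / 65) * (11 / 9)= 22 / 117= 0.19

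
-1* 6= -6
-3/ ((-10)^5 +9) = 3/ 99991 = 0.00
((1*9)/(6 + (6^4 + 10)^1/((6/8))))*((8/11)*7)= 0.03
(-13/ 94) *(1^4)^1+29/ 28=1181/ 1316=0.90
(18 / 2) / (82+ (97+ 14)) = 9 / 193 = 0.05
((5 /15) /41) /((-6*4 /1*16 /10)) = -5 /23616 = -0.00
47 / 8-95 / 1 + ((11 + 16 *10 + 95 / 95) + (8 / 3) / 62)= 61691 / 744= 82.92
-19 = -19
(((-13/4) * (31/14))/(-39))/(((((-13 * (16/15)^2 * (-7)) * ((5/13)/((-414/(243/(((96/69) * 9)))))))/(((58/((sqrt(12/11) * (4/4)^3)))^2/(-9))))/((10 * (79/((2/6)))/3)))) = 566392475/21168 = 26757.01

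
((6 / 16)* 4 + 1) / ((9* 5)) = 0.06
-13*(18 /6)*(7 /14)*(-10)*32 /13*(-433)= -207840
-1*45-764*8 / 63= -8947 / 63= -142.02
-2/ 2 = -1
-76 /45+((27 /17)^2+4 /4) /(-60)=-9091 /5202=-1.75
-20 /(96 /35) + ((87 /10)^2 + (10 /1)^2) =101039 /600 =168.40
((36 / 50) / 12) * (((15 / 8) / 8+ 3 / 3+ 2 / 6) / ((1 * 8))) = 301 / 25600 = 0.01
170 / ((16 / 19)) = 1615 / 8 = 201.88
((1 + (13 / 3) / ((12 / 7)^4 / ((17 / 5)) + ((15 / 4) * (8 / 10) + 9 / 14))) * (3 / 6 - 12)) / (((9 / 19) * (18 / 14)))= -7878347435 / 245304126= -32.12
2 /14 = 1 /7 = 0.14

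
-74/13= -5.69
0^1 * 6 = 0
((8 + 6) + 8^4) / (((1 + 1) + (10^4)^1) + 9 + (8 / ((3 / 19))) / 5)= 61650 / 150317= 0.41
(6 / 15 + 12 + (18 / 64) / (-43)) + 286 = 2052947 / 6880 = 298.39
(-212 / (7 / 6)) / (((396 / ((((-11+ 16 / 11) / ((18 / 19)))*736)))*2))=1852880 / 1089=1701.45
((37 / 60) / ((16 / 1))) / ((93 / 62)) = 37 / 1440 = 0.03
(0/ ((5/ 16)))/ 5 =0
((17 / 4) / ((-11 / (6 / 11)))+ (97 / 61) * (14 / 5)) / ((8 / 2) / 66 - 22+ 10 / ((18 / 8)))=-0.24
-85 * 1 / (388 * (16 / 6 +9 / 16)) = -204 / 3007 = -0.07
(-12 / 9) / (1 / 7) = -28 / 3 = -9.33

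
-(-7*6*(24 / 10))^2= -254016 / 25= -10160.64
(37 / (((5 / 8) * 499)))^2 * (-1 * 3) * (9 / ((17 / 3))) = -7096896 / 105825425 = -0.07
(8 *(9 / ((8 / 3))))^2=729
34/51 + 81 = 245/3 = 81.67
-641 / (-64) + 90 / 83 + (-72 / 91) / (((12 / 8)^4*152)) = 917438251 / 82660032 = 11.10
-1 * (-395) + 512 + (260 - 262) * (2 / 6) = 2719 / 3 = 906.33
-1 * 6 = -6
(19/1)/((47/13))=247/47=5.26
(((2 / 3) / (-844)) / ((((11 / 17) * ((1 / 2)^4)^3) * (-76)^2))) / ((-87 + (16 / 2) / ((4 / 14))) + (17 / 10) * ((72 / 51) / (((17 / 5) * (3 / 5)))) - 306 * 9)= 36992 / 120154649043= 0.00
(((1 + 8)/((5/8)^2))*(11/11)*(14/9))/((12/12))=896/25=35.84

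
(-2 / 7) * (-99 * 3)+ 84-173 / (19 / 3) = 18825 / 133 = 141.54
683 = 683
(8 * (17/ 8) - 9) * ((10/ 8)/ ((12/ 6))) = 5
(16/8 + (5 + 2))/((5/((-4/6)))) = -6/5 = -1.20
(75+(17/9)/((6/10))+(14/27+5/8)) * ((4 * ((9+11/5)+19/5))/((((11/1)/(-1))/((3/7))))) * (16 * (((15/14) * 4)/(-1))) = 622800/49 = 12710.20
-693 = -693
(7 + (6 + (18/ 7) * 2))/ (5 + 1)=127/ 42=3.02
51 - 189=-138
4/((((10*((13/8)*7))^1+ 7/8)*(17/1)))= 32/15589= 0.00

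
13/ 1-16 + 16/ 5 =1/ 5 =0.20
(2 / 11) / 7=2 / 77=0.03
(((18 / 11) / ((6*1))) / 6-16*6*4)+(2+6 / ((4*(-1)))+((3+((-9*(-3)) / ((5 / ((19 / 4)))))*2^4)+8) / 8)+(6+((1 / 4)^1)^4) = -4572841 / 14080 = -324.78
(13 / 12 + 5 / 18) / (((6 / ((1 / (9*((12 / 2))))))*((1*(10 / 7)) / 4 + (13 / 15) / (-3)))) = 1715 / 27864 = 0.06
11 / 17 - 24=-397 / 17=-23.35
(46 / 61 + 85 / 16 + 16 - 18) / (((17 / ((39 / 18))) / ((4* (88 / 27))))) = 7007 / 1037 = 6.76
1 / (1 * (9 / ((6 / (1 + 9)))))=1 / 15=0.07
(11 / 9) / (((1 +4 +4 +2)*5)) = 1 / 45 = 0.02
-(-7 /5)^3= 343 /125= 2.74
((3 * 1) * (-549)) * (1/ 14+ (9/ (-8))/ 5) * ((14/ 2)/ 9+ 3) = 133773/ 140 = 955.52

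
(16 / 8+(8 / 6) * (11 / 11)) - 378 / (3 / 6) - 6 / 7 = -15824 / 21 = -753.52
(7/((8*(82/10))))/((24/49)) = 1715/7872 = 0.22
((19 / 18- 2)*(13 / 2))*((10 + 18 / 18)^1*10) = -12155 / 18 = -675.28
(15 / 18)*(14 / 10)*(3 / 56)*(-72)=-4.50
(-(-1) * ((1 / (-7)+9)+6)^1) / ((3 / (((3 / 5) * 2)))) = 208 / 35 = 5.94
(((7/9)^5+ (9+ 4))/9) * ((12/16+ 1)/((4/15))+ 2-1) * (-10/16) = -118647155/17006112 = -6.98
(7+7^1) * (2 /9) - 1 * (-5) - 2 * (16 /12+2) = 13 /9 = 1.44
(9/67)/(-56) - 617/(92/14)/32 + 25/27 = -37477009/18639936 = -2.01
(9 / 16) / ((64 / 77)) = 693 / 1024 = 0.68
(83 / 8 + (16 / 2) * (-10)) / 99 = -557 / 792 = -0.70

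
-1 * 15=-15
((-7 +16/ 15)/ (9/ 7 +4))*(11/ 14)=-979/ 1110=-0.88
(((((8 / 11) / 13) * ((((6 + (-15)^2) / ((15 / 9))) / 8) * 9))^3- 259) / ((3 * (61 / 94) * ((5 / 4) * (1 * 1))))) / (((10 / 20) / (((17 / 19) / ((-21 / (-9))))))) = 203003323456 / 1591451875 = 127.56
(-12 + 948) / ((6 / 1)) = 156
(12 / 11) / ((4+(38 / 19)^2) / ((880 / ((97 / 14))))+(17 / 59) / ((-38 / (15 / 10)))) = 941640 / 44551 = 21.14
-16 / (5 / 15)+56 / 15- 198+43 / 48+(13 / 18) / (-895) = -31107977 / 128880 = -241.37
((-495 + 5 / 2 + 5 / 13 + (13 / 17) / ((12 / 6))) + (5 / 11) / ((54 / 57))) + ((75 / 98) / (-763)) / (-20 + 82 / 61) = -914588462798729 / 1861745633748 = -491.25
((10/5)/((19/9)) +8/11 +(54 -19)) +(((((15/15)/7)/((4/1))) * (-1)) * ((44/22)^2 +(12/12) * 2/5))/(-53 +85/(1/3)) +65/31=3551896731/91613060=38.77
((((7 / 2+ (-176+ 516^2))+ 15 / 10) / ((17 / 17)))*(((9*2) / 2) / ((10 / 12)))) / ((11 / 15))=43105770 / 11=3918706.36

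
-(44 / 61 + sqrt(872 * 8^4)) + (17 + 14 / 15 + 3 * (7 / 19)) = 318446 / 17385 - 128 * sqrt(218) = -1871.58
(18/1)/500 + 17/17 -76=-18741/250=-74.96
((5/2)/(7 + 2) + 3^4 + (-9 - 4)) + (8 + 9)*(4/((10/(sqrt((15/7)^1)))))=34*sqrt(105)/35 + 1229/18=78.23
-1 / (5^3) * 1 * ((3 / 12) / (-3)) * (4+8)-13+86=9126 / 125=73.01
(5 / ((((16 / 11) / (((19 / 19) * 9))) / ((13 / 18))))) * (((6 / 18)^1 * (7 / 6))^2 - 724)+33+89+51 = -165893141 / 10368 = -16000.50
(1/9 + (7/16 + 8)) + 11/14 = 9409/1008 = 9.33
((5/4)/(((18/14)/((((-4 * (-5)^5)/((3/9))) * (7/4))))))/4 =765625/48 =15950.52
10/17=0.59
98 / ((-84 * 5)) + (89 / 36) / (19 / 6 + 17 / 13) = 557 / 1745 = 0.32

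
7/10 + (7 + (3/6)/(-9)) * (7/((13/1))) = 2597/585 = 4.44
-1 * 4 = -4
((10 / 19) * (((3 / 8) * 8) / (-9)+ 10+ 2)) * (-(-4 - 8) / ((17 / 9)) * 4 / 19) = 50400 / 6137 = 8.21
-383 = -383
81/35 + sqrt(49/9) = 488/105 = 4.65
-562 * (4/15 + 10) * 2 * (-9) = 103857.60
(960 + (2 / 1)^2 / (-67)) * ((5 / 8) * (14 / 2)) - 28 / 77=6189879 / 1474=4199.38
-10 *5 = -50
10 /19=0.53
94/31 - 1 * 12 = -278/31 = -8.97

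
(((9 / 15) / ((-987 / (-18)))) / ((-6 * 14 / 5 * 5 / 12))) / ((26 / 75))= -135 / 29939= -0.00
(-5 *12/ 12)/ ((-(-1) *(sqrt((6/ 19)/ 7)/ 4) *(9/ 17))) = -170 *sqrt(798)/ 27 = -177.86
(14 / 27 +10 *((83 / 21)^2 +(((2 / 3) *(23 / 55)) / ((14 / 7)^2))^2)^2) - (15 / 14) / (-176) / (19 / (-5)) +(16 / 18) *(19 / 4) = 2446.51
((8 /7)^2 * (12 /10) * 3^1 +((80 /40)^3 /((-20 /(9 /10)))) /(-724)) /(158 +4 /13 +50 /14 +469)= 54218853 /7273847000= 0.01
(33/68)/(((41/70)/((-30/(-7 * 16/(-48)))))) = -7425/697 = -10.65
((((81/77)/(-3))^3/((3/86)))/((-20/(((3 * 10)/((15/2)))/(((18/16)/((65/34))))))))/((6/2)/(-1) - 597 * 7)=-543348/5409459517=-0.00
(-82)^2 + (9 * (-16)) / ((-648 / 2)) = 60520 / 9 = 6724.44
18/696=3/116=0.03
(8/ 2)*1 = 4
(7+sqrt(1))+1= 9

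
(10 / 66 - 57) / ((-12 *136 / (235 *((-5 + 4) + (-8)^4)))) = 50147825 / 1496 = 33521.27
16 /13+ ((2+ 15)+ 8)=341 /13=26.23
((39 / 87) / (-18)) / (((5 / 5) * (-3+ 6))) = -13 / 1566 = -0.01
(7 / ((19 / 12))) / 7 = 12 / 19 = 0.63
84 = 84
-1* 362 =-362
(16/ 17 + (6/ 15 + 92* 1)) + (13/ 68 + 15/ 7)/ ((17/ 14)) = 275311/ 2890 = 95.26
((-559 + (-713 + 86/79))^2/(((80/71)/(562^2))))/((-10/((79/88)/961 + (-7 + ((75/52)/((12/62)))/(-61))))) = 3373649022650606331613913/10463414704600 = 322423330996.09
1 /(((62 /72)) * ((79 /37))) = 1332 /2449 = 0.54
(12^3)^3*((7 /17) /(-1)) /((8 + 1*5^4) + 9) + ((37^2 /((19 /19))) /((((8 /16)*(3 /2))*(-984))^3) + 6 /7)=-16937332645443969445 /5117994614376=-3309368.99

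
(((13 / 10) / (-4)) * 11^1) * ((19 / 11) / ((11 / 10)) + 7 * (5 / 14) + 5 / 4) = -6695 / 352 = -19.02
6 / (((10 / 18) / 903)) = 48762 / 5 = 9752.40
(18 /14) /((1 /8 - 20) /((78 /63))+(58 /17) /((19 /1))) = -604656 /7465031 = -0.08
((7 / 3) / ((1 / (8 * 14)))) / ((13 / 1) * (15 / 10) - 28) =-30.75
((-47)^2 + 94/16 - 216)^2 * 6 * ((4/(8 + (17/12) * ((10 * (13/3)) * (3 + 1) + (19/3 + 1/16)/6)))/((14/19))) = 3148327141272/6170549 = 510218.32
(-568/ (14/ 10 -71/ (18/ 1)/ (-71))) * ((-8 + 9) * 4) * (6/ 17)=-550.91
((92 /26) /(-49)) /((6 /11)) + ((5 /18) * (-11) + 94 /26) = 377 /882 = 0.43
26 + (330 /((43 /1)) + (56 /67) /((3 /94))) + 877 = 936.86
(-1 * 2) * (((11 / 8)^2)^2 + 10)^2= -3091471201 / 8388608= -368.53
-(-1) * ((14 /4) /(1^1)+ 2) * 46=253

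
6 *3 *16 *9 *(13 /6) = 5616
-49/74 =-0.66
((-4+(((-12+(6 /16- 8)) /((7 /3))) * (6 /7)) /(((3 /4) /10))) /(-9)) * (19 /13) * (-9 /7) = -93214 /4459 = -20.90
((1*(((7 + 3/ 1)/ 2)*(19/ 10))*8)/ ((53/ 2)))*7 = 1064/ 53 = 20.08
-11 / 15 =-0.73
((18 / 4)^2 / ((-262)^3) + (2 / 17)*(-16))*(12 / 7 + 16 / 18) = -94383909001 / 19261643688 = -4.90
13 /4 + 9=12.25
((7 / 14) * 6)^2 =9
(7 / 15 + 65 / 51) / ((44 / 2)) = 74 / 935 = 0.08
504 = 504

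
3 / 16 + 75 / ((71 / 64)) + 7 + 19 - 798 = -799979 / 1136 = -704.21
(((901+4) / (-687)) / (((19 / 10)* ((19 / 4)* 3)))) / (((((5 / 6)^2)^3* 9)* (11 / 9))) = -7506432 / 568349375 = -0.01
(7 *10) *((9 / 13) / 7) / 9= 10 / 13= 0.77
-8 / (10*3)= -4 / 15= -0.27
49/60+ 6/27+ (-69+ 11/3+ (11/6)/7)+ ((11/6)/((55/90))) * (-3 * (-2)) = -46.03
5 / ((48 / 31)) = 155 / 48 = 3.23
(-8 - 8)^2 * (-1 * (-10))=2560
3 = 3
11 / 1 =11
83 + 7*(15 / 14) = 181 / 2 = 90.50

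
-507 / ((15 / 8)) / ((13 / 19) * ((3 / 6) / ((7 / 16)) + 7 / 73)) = -1009736 / 3165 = -319.03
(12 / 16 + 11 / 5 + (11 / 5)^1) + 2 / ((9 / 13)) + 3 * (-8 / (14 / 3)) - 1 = 2389 / 1260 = 1.90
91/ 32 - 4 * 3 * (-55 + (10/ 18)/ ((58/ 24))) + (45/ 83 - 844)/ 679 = 4922431581/ 7471328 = 658.84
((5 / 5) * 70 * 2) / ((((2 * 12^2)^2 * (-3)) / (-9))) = 35 / 6912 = 0.01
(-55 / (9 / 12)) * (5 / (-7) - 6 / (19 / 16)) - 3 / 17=2867383 / 6783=422.73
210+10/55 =210.18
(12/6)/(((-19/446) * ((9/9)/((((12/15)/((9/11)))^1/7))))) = -39248/5985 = -6.56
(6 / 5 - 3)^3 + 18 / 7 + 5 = 1522 / 875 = 1.74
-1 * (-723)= 723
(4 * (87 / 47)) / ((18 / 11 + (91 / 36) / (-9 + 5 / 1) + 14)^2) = 873151488 / 26548903583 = 0.03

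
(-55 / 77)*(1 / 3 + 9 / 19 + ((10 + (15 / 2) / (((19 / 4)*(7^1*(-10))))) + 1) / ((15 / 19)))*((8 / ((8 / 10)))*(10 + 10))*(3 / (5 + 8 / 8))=-2935000 / 2793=-1050.84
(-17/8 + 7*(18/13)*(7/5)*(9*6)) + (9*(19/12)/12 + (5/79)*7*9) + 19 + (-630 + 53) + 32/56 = 102578249/575120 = 178.36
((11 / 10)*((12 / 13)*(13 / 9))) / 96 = 11 / 720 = 0.02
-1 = -1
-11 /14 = -0.79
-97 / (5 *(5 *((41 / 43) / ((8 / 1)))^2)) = -11478592 / 42025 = -273.14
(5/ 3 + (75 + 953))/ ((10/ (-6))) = -3089/ 5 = -617.80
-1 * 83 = -83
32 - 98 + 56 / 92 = -1504 / 23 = -65.39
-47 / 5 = -9.40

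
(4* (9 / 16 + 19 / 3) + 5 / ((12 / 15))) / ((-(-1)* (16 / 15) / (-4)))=-126.88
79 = 79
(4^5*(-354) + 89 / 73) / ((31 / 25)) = -661552975 / 2263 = -292334.50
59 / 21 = 2.81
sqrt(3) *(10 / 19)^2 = 100 *sqrt(3) / 361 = 0.48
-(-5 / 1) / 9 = 5 / 9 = 0.56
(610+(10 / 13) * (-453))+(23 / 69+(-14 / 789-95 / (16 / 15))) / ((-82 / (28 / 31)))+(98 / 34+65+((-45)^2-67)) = 1352431218189 / 590994664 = 2288.40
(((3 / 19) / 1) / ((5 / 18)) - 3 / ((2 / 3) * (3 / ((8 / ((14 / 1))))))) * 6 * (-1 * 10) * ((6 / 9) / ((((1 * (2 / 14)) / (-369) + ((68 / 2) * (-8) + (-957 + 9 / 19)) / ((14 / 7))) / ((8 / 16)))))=-70848 / 7536553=-0.01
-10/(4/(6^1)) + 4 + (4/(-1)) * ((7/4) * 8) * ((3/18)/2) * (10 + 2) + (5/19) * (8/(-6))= -3839/57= -67.35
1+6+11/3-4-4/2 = 14/3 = 4.67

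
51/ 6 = 17/ 2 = 8.50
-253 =-253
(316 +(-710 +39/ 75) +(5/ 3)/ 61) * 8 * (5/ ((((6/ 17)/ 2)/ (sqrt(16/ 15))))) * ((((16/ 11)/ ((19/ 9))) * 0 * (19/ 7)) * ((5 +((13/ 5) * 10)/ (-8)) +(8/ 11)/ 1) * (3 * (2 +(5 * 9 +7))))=0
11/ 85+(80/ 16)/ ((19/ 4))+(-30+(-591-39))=-658.82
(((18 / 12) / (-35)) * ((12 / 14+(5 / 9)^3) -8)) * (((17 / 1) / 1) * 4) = 20.32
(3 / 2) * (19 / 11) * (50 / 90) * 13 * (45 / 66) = 6175 / 484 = 12.76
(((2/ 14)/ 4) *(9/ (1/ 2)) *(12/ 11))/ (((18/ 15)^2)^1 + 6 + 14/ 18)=12150/ 142373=0.09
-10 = -10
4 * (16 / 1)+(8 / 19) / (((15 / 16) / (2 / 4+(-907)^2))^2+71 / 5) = 1662724210183695296 / 25968034633900679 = 64.03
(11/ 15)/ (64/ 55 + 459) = 121/ 75927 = 0.00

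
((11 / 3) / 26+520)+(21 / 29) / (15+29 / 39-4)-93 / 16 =2131624709 / 4143984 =514.39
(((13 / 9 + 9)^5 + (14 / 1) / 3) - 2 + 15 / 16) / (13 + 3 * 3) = 117428048743 / 20785248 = 5649.59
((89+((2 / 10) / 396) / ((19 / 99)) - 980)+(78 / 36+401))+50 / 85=-9442759 / 19380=-487.24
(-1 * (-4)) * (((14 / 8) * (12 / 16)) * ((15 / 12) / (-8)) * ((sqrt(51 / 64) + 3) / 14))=-0.23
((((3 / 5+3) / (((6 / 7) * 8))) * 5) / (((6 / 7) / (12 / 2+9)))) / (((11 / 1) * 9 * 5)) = 49 / 528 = 0.09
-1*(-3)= 3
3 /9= 1 /3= 0.33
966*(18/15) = 5796/5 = 1159.20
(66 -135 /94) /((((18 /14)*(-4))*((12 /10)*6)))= -70805 /40608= -1.74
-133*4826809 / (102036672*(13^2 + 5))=-641965597 / 17754380928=-0.04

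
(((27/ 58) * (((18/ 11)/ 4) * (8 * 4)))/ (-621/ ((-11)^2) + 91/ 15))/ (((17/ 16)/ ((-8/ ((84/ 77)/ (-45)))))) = 52925400/ 26129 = 2025.54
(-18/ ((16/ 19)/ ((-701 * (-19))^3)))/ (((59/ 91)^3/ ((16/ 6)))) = -101487811963596322173/ 205379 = -494148924493722.93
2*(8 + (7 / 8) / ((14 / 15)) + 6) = 239 / 8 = 29.88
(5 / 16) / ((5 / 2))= 1 / 8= 0.12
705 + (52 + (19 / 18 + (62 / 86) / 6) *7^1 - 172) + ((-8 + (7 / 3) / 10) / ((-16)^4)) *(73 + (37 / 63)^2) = 99526210235693 / 167772487680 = 593.22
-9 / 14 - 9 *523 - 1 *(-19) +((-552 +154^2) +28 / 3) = 776357 / 42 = 18484.69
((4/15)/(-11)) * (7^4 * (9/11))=-28812/605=-47.62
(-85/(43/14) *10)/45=-2380/387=-6.15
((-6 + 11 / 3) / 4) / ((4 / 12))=-7 / 4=-1.75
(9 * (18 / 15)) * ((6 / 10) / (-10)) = -81 / 125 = -0.65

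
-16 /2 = -8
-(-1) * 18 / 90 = 1 / 5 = 0.20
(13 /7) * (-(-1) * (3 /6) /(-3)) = -13 /42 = -0.31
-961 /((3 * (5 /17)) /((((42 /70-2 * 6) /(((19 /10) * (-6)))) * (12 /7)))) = -65348 /35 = -1867.09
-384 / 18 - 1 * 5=-79 / 3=-26.33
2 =2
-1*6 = -6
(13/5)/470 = 13/2350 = 0.01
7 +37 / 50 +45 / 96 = 6567 / 800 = 8.21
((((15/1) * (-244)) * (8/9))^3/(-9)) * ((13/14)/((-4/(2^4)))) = -24172568576000/1701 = -14210798692.53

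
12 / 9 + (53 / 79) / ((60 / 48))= 2216 / 1185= 1.87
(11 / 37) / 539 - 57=-103340 / 1813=-57.00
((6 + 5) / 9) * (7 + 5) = 44 / 3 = 14.67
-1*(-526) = 526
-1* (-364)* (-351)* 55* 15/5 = -21081060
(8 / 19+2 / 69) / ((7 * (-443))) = -0.00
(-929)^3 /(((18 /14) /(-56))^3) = 48295352809349632 /729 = 66248769285801.96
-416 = -416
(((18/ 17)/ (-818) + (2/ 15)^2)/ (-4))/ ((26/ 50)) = -0.01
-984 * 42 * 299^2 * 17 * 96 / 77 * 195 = -167974551912960 / 11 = -15270413810269.09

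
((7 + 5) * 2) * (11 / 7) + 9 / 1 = 327 / 7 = 46.71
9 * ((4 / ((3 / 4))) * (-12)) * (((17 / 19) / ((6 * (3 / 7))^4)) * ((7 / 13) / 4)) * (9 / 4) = -285719 / 80028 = -3.57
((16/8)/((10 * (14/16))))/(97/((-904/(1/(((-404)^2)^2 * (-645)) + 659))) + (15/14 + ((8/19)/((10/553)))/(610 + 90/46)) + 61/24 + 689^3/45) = 19938700387292490547200/634039113146832479091281931541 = 0.00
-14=-14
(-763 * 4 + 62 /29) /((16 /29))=-44223 /8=-5527.88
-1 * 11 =-11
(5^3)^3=1953125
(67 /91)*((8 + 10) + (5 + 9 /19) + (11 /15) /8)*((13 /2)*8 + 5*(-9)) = 121.45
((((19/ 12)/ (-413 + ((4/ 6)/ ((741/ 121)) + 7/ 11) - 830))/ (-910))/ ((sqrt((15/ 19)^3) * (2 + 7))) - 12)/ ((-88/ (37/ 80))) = 111/ 1760 - 253783 * sqrt(285)/ 3674384501760000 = 0.06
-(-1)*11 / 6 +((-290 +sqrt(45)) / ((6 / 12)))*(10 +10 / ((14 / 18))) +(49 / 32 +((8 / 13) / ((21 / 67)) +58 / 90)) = -248061911 / 18720 +960*sqrt(5) / 7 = -12944.51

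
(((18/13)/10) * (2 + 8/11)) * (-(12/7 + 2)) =-108/77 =-1.40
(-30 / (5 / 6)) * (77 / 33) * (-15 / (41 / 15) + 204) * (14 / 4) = -2392866 / 41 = -58362.59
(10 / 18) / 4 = 0.14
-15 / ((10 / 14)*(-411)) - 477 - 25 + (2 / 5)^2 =-1718627 / 3425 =-501.79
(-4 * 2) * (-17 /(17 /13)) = 104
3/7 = 0.43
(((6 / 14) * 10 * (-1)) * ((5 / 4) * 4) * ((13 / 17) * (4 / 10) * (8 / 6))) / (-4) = 2.18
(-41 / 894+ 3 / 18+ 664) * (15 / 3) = 494770 / 149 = 3320.60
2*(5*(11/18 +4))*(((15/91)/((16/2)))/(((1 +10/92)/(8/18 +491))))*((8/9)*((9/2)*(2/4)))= 211087675/250614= 842.28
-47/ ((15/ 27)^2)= -3807/ 25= -152.28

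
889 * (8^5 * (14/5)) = 407830528/5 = 81566105.60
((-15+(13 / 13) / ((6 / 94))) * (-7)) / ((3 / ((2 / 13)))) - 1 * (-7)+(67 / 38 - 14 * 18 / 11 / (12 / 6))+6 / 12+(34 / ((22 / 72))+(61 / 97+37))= 347420308 / 2371941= 146.47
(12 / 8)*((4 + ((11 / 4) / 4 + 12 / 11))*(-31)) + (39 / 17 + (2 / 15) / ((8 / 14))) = -23891291 / 89760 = -266.17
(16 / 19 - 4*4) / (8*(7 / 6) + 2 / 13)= -5616 / 3515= -1.60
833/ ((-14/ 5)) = -595/ 2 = -297.50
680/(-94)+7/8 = -2391/376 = -6.36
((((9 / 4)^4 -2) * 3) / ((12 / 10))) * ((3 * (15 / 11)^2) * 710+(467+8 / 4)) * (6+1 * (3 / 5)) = 9726773853 / 5632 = 1727055.02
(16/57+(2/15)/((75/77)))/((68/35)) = 31241/145350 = 0.21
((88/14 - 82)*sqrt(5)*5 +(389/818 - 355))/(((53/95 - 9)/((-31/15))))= -780425*sqrt(5)/8421 - 56936863/656036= -294.02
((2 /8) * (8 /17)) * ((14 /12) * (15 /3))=35 /51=0.69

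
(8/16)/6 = 1/12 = 0.08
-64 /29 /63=-64 /1827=-0.04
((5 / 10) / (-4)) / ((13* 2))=-1 / 208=-0.00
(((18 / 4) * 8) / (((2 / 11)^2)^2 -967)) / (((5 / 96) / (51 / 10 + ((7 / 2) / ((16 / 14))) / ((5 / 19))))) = -11.96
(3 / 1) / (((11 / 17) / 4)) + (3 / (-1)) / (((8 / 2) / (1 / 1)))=783 / 44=17.80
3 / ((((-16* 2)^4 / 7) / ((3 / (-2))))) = -63 / 2097152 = -0.00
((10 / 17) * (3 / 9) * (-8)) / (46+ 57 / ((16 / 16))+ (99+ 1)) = -80 / 10353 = -0.01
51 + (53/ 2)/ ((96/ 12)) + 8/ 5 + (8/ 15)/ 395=5300633/ 94800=55.91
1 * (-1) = -1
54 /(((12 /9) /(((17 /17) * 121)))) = 4900.50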